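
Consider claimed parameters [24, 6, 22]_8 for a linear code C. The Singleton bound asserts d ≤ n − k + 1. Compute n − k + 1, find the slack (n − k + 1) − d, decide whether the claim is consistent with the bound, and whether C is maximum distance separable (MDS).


Singleton RHS = n − k + 1 = 19, slack = -3, bound violated (no such code; not MDS).

Singleton bound: d ≤ n − k + 1.
Here n = 24, k = 6, so n − k + 1 = 19.
Given d = 22, check d ≤ 19: NO.
Slack = (n − k + 1) − d = -3.
The slack is negative: d = 22 exceeds n − k + 1 = 19 by 3, so the Singleton bound is violated and no linear [24, 6, 22]_8 code can exist. In particular it is not MDS (MDS requires d = n − k + 1 exactly).
Description: the claimed parameters are [24, 6, 22]_8; such a code would be impossible (violates the Singleton bound).


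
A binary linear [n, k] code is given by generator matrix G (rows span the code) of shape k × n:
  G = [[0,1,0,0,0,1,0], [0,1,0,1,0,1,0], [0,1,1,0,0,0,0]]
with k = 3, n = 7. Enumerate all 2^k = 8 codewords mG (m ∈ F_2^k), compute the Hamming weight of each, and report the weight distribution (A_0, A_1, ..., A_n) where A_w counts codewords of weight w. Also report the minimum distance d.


Weight distribution: A_0 = 1, A_1 = 1, A_2 = 3, A_3 = 3. Minimum distance d = 1.

Enumerate all 2^3 = 8 messages m ∈ F_2^3.
For each, compute codeword c = mG in F_2^7, then tally its weight.
  m = 000 → c = 0000000, weight = 0.
  m = 100 → c = 0100010, weight = 2.
  m = 010 → c = 0101010, weight = 3.
  m = 110 → c = 0001000, weight = 1.
  m = 001 → c = 0110000, weight = 2.
  m = 101 → c = 0010010, weight = 2.
  m = 011 → c = 0011010, weight = 3.
  m = 111 → c = 0111000, weight = 3.
Tally weights:
  weight 0: 1 codewords.
  weight 1: 1 codewords.
  weight 2: 3 codewords.
  weight 3: 3 codewords.
Minimum distance d = smallest w > 0 with A_w > 0 = 1.
Sanity: Σ A_w = 8 = 2^3 = 8 ✓.


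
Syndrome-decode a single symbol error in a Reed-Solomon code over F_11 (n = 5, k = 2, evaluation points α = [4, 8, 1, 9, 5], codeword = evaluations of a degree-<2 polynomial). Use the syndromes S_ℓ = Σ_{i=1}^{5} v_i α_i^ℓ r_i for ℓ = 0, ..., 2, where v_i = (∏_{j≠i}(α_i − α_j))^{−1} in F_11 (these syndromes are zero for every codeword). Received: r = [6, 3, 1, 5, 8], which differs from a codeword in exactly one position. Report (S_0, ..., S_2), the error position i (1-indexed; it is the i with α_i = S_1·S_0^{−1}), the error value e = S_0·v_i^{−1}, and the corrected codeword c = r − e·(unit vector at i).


S = (1, 1, 1), error at position 3, error magnitude e = 1, c = [6, 3, 0, 5, 8].

Step 1: column multipliers v_i = (∏_{j≠i}(α_i − α_j))^{−1} mod 11.
  i = 1 (α = 4): (4−8)(4−1)(4−9)(4−5) = (−4)·3·(−5)·(−1) = −60 ≡ 6, so v_1 = 6^{−1} = 2 (mod 11).
  i = 2 (α = 8): (8−4)(8−1)(8−9)(8−5) = 4·7·(−1)·3 = −84 ≡ 4, so v_2 = 4^{−1} = 3 (mod 11).
  i = 3 (α = 1): (1−4)(1−8)(1−9)(1−5) = (−3)·(−7)·(−8)·(−4) = 672 ≡ 1, so v_3 = 1^{−1} = 1 (mod 11).
  i = 4 (α = 9): (9−4)(9−8)(9−1)(9−5) = 5·1·8·4 = 160 ≡ 6, so v_4 = 6^{−1} = 2 (mod 11).
  i = 5 (α = 5): (5−4)(5−8)(5−1)(5−9) = 1·(−3)·4·(−4) = 48 ≡ 4, so v_5 = 4^{−1} = 3 (mod 11).
  v = [2, 3, 1, 2, 3].
Step 2: syndromes of r = [6, 3, 1, 5, 8] (all sums mod 11).
  S_0 = Σ v_i r_i = 2·6 + 3·3 + 1·1 + 2·5 + 3·8 = 56 ≡ 1.
  S_1 = Σ v_i α_i r_i = 2·4·6 + 3·8·3 + 1·1·1 + 2·9·5 + 3·5·8 = 331 ≡ 1.
  α_i^2 mod 11 = [5, 9, 1, 4, 3].
  S_2 = Σ v_i α_i^2 r_i = 2·5·6 + 3·9·3 + 1·1·1 + 2·4·5 + 3·3·8 = 254 ≡ 1.
  S = (1, 1, 1) ≠ 0, so r is not a codeword (an error is present).
Step 3: locate the error. For a single error e at position i, S_ℓ = v_i·e·α_i^ℓ, so α_err = S_1/S_0.
  S_0^{−1} = 1^{−1} = 1 (mod 11), so α_err = 1·1 = 1 ≡ 1 = α_3. Error position i = 3.
  Consistency check: S_2/S_1 = 1·1 = 1 ≡ 1 = α_err ✓ (single-error assumption holds).
Step 4: error magnitude e = S_0/v_3 = S_0·∏_{j≠3}(α_3 − α_j) = 1·1 = 1 ≡ 1 (mod 11).
Step 5: correct position 3: c_3 = r_3 − e = 1 − 1 ≡ 0 (mod 11). Hence c = [6, 3, 0, 5, 8].
  Check: interpolating c through the α_i gives m(x) = 9 + 2·x (degree < 2) with m(α_i) = c_i for every i, so c is indeed a codeword.


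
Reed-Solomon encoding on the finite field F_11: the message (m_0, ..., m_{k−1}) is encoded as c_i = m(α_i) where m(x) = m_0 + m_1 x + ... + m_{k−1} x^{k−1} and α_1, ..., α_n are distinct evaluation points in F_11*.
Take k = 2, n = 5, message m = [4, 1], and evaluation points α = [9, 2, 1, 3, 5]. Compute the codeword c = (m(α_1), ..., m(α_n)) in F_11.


c = [2, 6, 5, 7, 9]

Message polynomial: m(x) = 4 + 1·x (mod 11).
For each evaluation point α_i, compute m(α_i) mod 11:
  α_1 = 9: Horner steps 1 → 2, so m(9) = 2.
  α_2 = 2: Horner steps 1 → 6, so m(2) = 6.
  α_3 = 1: Horner steps 1 → 5, so m(1) = 5.
  α_4 = 3: Horner steps 1 → 7, so m(3) = 7.
  α_5 = 5: Horner steps 1 → 9, so m(5) = 9.
Codeword c = [2, 6, 5, 7, 9] ∈ F_11^5.


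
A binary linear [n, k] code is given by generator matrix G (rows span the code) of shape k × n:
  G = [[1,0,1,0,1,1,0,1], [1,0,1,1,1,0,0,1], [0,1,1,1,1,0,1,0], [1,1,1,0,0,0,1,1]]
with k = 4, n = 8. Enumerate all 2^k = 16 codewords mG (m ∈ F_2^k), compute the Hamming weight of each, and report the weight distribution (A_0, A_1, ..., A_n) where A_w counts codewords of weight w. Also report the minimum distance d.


Weight distribution: A_0 = 1, A_1 = 1, A_2 = 1, A_3 = 1, A_4 = 5, A_5 = 5, A_6 = 1, A_7 = 1. Minimum distance d = 1.

Enumerate all 2^4 = 16 messages m ∈ F_2^4.
For each, compute codeword c = mG in F_2^8, then tally its weight.
  m = 0000 → c = 00000000, weight = 0.
  m = 1000 → c = 10101101, weight = 5.
  m = 0100 → c = 10111001, weight = 5.
  m = 1100 → c = 00010100, weight = 2.
  m = 0010 → c = 01111010, weight = 5.
  m = 1010 → c = 11010111, weight = 6.
  m = 0110 → c = 11000011, weight = 4.
  m = 1110 → c = 01101110, weight = 5.
  m = 0001 → c = 11100011, weight = 5.
  m = 1001 → c = 01001110, weight = 4.
  m = 0101 → c = 01011010, weight = 4.
  m = 1101 → c = 11110111, weight = 7.
  m = 0011 → c = 10011001, weight = 4.
  m = 1011 → c = 00110100, weight = 3.
  m = 0111 → c = 00100000, weight = 1.
  m = 1111 → c = 10001101, weight = 4.
Tally weights:
  weight 0: 1 codewords.
  weight 1: 1 codewords.
  weight 2: 1 codewords.
  weight 3: 1 codewords.
  weight 4: 5 codewords.
  weight 5: 5 codewords.
  weight 6: 1 codewords.
  weight 7: 1 codewords.
Minimum distance d = smallest w > 0 with A_w > 0 = 1.
Sanity: Σ A_w = 16 = 2^4 = 16 ✓.


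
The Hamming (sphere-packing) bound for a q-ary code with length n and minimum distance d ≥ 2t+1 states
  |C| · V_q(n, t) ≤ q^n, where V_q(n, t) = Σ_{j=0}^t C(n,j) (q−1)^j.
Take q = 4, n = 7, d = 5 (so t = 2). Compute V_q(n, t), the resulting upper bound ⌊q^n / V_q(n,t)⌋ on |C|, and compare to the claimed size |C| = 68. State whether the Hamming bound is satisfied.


V_q(n, t) = 211, q^n = 16384, Hamming bound = 77, |C| = 68 ≤ bound (satisfied).

Step 1: Compute V_q(n, t) = Σ_{j=0}^2 C(n, j) (q−1)^j.
  j = 0: C(7,0)·(3)^0 = 1·1 = 1.
  j = 1: C(7,1)·(3)^1 = 7·3 = 21.
  j = 2: C(7,2)·(3)^2 = 21·9 = 189.
  V_q(n, t) = 1 + 21 + 189 = 211.
Step 2: q^n = 4^7 = 16384.
Step 3: Hamming bound ⌊q^n / V_q(n,t)⌋ = ⌊16384/211⌋ = 77.
Step 4: Compare |C| = 68 to 77: satisfied.
The claimed |C| lies below the Hamming bound.


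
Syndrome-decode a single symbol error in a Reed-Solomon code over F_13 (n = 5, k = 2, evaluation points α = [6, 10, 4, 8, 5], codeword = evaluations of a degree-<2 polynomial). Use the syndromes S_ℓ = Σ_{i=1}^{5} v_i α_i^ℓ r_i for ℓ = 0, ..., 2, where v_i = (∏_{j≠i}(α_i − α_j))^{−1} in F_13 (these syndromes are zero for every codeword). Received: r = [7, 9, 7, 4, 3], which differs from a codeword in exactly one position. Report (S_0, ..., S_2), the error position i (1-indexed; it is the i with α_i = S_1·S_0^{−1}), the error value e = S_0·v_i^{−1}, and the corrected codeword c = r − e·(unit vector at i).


S = (7, 3, 5), error at position 1, error magnitude e = 8, c = [12, 9, 7, 4, 3].

Step 1: column multipliers v_i = (∏_{j≠i}(α_i − α_j))^{−1} mod 13.
  i = 1 (α = 6): (6−10)(6−4)(6−8)(6−5) = (−4)·2·(−2)·1 = 16 ≡ 3, so v_1 = 3^{−1} = 9 (mod 13).
  i = 2 (α = 10): (10−6)(10−4)(10−8)(10−5) = 4·6·2·5 = 240 ≡ 6, so v_2 = 6^{−1} = 11 (mod 13).
  i = 3 (α = 4): (4−6)(4−10)(4−8)(4−5) = (−2)·(−6)·(−4)·(−1) = 48 ≡ 9, so v_3 = 9^{−1} = 3 (mod 13).
  i = 4 (α = 8): (8−6)(8−10)(8−4)(8−5) = 2·(−2)·4·3 = −48 ≡ 4, so v_4 = 4^{−1} = 10 (mod 13).
  i = 5 (α = 5): (5−6)(5−10)(5−4)(5−8) = (−1)·(−5)·1·(−3) = −15 ≡ 11, so v_5 = 11^{−1} = 6 (mod 13).
  v = [9, 11, 3, 10, 6].
Step 2: syndromes of r = [7, 9, 7, 4, 3] (all sums mod 13).
  S_0 = Σ v_i r_i = 9·7 + 11·9 + 3·7 + 10·4 + 6·3 = 241 ≡ 7.
  S_1 = Σ v_i α_i r_i = 9·6·7 + 11·10·9 + 3·4·7 + 10·8·4 + 6·5·3 = 1862 ≡ 3.
  α_i^2 mod 13 = [10, 9, 3, 12, 12].
  S_2 = Σ v_i α_i^2 r_i = 9·10·7 + 11·9·9 + 3·3·7 + 10·12·4 + 6·12·3 = 2280 ≡ 5.
  S = (7, 3, 5) ≠ 0, so r is not a codeword (an error is present).
Step 3: locate the error. For a single error e at position i, S_ℓ = v_i·e·α_i^ℓ, so α_err = S_1/S_0.
  S_0^{−1} = 7^{−1} = 2 (mod 13), so α_err = 3·2 = 6 ≡ 6 = α_1. Error position i = 1.
  Consistency check: S_2/S_1 = 5·9 = 45 ≡ 6 = α_err ✓ (single-error assumption holds).
Step 4: error magnitude e = S_0/v_1 = S_0·∏_{j≠1}(α_1 − α_j) = 7·3 = 21 ≡ 8 (mod 13).
Step 5: correct position 1: c_1 = r_1 − e = 7 − 8 ≡ 12 (mod 13). Hence c = [12, 9, 7, 4, 3].
  Check: interpolating c through the α_i gives m(x) = 10 + 9·x (degree < 2) with m(α_i) = c_i for every i, so c is indeed a codeword.


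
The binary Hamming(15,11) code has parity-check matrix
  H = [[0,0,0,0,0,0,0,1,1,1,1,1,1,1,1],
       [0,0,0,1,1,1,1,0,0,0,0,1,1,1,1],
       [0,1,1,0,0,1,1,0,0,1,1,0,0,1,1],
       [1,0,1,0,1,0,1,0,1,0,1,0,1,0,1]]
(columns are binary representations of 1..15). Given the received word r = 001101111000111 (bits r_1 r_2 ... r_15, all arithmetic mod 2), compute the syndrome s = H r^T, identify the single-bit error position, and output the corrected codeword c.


s = (1, 0, 1, 1)^T, error position = 11, corrected codeword c = 001101111010111

Compute s = H r^T mod 2 one row at a time:
  s_1 = 1 + 1 + 0 + 0 + 0 + 1 + 1 + 1 = 5 ≡ 1 (mod 2).
  s_2 = 1 + 0 + 1 + 1 + 0 + 1 + 1 + 1 = 6 ≡ 0 (mod 2).
  s_3 = 0 + 1 + 1 + 1 + 0 + 0 + 1 + 1 = 5 ≡ 1 (mod 2).
  s_4 = 0 + 1 + 0 + 1 + 1 + 0 + 1 + 1 = 5 ≡ 1 (mod 2).
s = (1, 0, 1, 1)^T — this equals column 11 of H (binary 1011), so error is at position 11.
Correct: flip bit 11 of r = 001101111000111 to get c = 001101111010111.


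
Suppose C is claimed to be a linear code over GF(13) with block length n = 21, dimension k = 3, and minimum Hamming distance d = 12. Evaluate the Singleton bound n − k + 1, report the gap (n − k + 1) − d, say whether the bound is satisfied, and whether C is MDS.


Singleton RHS = n − k + 1 = 19, slack = 7, bound satisfied, not MDS.

Singleton bound: d ≤ n − k + 1.
Here n = 21, k = 3, so n − k + 1 = 19.
Given d = 12, check d ≤ 19: YES.
Slack = (n − k + 1) − d = 7.
The code is NOT MDS (slack = 7 > 0).
Description: the claimed parameters are [21, 3, 12]_13; such a code would be non-MDS.


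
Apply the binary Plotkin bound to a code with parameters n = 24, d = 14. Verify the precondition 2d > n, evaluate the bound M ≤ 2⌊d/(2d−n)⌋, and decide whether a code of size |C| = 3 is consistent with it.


Plotkin bound M ≤ 6; given |C| = 3 ≤ bound (satisfied).

Check applicability: 2d = 28, n = 24.
2d − n = 4 > 0, so Plotkin applies.
Compute d/(2d−n) = 14/4 ≈ 3.5000.
⌊d/(2d−n)⌋ = 3.
Plotkin bound: M ≤ 2·3 = 6.
Given |C| = 3, check: satisfied.
This |C| is below the Plotkin bound.


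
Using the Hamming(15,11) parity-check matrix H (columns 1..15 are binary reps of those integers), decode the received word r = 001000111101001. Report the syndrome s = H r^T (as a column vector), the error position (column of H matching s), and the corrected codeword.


s = (1, 1, 0, 0)^T, error position = 12, corrected codeword c = 001000111100001

Compute s = H r^T mod 2 one row at a time:
  s_1 = 1 + 1 + 1 + 0 + 1 + 0 + 0 + 1 = 5 ≡ 1 (mod 2).
  s_2 = 0 + 0 + 0 + 1 + 1 + 0 + 0 + 1 = 3 ≡ 1 (mod 2).
  s_3 = 0 + 1 + 0 + 1 + 1 + 0 + 0 + 1 = 4 ≡ 0 (mod 2).
  s_4 = 0 + 1 + 0 + 1 + 1 + 0 + 0 + 1 = 4 ≡ 0 (mod 2).
s = (1, 1, 0, 0)^T — this equals column 12 of H (binary 1100), so error is at position 12.
Correct: flip bit 12 of r = 001000111101001 to get c = 001000111100001.


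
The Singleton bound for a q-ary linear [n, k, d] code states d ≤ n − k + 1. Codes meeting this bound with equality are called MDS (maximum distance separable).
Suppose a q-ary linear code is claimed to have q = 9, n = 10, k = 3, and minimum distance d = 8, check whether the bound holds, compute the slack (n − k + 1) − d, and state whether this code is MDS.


Singleton RHS = n − k + 1 = 8, slack = 0, bound satisfied, MDS.

Singleton bound: d ≤ n − k + 1.
Here n = 10, k = 3, so n − k + 1 = 8.
Given d = 8, check d ≤ 8: YES.
Slack = (n − k + 1) − d = 0.
The code is MDS (slack = 0).
Description: the claimed parameters are [10, 3, 8]_9; such a code would be MDS (meets Singleton bound).


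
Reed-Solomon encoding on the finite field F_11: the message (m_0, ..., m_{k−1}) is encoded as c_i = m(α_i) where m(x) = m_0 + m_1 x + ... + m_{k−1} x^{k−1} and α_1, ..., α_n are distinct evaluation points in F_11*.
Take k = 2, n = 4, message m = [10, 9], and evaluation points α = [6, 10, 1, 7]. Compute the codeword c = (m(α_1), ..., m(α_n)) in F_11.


c = [9, 1, 8, 7]

Message polynomial: m(x) = 10 + 9·x (mod 11).
For each evaluation point α_i, compute m(α_i) mod 11:
  α_1 = 6: Horner steps 9 → 9, so m(6) = 9.
  α_2 = 10: Horner steps 9 → 1, so m(10) = 1.
  α_3 = 1: Horner steps 9 → 8, so m(1) = 8.
  α_4 = 7: Horner steps 9 → 7, so m(7) = 7.
Codeword c = [9, 1, 8, 7] ∈ F_11^4.


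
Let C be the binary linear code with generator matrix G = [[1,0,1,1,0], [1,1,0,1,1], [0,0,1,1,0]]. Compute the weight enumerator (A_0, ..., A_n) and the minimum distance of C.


Weight distribution: A_0 = 1, A_1 = 1, A_2 = 1, A_3 = 3, A_4 = 2. Minimum distance d = 1.

Enumerate all 2^3 = 8 messages m ∈ F_2^3.
For each, compute codeword c = mG in F_2^5, then tally its weight.
  m = 000 → c = 00000, weight = 0.
  m = 100 → c = 10110, weight = 3.
  m = 010 → c = 11011, weight = 4.
  m = 110 → c = 01101, weight = 3.
  m = 001 → c = 00110, weight = 2.
  m = 101 → c = 10000, weight = 1.
  m = 011 → c = 11101, weight = 4.
  m = 111 → c = 01011, weight = 3.
Tally weights:
  weight 0: 1 codewords.
  weight 1: 1 codewords.
  weight 2: 1 codewords.
  weight 3: 3 codewords.
  weight 4: 2 codewords.
Minimum distance d = smallest w > 0 with A_w > 0 = 1.
Sanity: Σ A_w = 8 = 2^3 = 8 ✓.


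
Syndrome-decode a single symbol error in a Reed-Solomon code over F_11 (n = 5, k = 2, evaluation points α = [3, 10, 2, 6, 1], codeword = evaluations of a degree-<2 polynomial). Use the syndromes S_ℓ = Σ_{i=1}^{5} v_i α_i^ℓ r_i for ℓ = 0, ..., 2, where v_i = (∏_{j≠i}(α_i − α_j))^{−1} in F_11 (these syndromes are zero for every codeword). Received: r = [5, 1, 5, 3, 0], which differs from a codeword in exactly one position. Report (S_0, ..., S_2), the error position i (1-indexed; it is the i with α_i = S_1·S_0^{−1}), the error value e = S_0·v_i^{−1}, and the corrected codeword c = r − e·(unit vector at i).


S = (8, 2, 6), error at position 1, error magnitude e = 6, c = [10, 1, 5, 3, 0].

Step 1: column multipliers v_i = (∏_{j≠i}(α_i − α_j))^{−1} mod 11.
  i = 1 (α = 3): (3−10)(3−2)(3−6)(3−1) = (−7)·1·(−3)·2 = 42 ≡ 9, so v_1 = 9^{−1} = 5 (mod 11).
  i = 2 (α = 10): (10−3)(10−2)(10−6)(10−1) = 7·8·4·9 = 2016 ≡ 3, so v_2 = 3^{−1} = 4 (mod 11).
  i = 3 (α = 2): (2−3)(2−10)(2−6)(2−1) = (−1)·(−8)·(−4)·1 = −32 ≡ 1, so v_3 = 1^{−1} = 1 (mod 11).
  i = 4 (α = 6): (6−3)(6−10)(6−2)(6−1) = 3·(−4)·4·5 = −240 ≡ 2, so v_4 = 2^{−1} = 6 (mod 11).
  i = 5 (α = 1): (1−3)(1−10)(1−2)(1−6) = (−2)·(−9)·(−1)·(−5) = 90 ≡ 2, so v_5 = 2^{−1} = 6 (mod 11).
  v = [5, 4, 1, 6, 6].
Step 2: syndromes of r = [5, 1, 5, 3, 0] (all sums mod 11).
  S_0 = Σ v_i r_i = 5·5 + 4·1 + 1·5 + 6·3 + 6·0 = 52 ≡ 8.
  S_1 = Σ v_i α_i r_i = 5·3·5 + 4·10·1 + 1·2·5 + 6·6·3 + 6·1·0 = 233 ≡ 2.
  α_i^2 mod 11 = [9, 1, 4, 3, 1].
  S_2 = Σ v_i α_i^2 r_i = 5·9·5 + 4·1·1 + 1·4·5 + 6·3·3 + 6·1·0 = 303 ≡ 6.
  S = (8, 2, 6) ≠ 0, so r is not a codeword (an error is present).
Step 3: locate the error. For a single error e at position i, S_ℓ = v_i·e·α_i^ℓ, so α_err = S_1/S_0.
  S_0^{−1} = 8^{−1} = 7 (mod 11), so α_err = 2·7 = 14 ≡ 3 = α_1. Error position i = 1.
  Consistency check: S_2/S_1 = 6·6 = 36 ≡ 3 = α_err ✓ (single-error assumption holds).
Step 4: error magnitude e = S_0/v_1 = S_0·∏_{j≠1}(α_1 − α_j) = 8·9 = 72 ≡ 6 (mod 11).
Step 5: correct position 1: c_1 = r_1 − e = 5 − 6 ≡ 10 (mod 11). Hence c = [10, 1, 5, 3, 0].
  Check: interpolating c through the α_i gives m(x) = 6 + 5·x (degree < 2) with m(α_i) = c_i for every i, so c is indeed a codeword.


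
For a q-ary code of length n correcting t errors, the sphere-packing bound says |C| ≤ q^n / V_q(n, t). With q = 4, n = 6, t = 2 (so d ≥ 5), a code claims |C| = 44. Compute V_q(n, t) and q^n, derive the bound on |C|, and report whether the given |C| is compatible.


V_q(n, t) = 154, q^n = 4096, Hamming bound = 26, |C| = 44 > bound (violated).

Step 1: Compute V_q(n, t) = Σ_{j=0}^2 C(n, j) (q−1)^j.
  j = 0: C(6,0)·(3)^0 = 1·1 = 1.
  j = 1: C(6,1)·(3)^1 = 6·3 = 18.
  j = 2: C(6,2)·(3)^2 = 15·9 = 135.
  V_q(n, t) = 1 + 18 + 135 = 154.
Step 2: q^n = 4^6 = 4096.
Step 3: Hamming bound ⌊q^n / V_q(n,t)⌋ = ⌊4096/154⌋ = 26.
Step 4: Compare |C| = 44 to 26: violated.
The claimed |C| lies above the Hamming bound, so no 4-ary code of length 6 with d ≥ 5 can have 44 codewords.


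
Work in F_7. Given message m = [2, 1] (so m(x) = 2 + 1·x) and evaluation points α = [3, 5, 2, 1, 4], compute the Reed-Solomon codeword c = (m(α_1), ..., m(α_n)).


c = [5, 0, 4, 3, 6]

Message polynomial: m(x) = 2 + 1·x (mod 7).
For each evaluation point α_i, compute m(α_i) mod 7:
  α_1 = 3: Horner steps 1 → 5, so m(3) = 5.
  α_2 = 5: Horner steps 1 → 0, so m(5) = 0.
  α_3 = 2: Horner steps 1 → 4, so m(2) = 4.
  α_4 = 1: Horner steps 1 → 3, so m(1) = 3.
  α_5 = 4: Horner steps 1 → 6, so m(4) = 6.
Codeword c = [5, 0, 4, 3, 6] ∈ F_7^5.


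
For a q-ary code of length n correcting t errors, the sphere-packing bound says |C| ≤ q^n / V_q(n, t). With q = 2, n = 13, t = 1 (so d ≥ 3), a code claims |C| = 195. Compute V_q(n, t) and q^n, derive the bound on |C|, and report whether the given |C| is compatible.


V_q(n, t) = 14, q^n = 8192, Hamming bound = 585, |C| = 195 ≤ bound (satisfied).

Step 1: Compute V_q(n, t) = Σ_{j=0}^1 C(n, j) (q−1)^j.
  j = 0: C(13,0)·(1)^0 = 1·1 = 1.
  j = 1: C(13,1)·(1)^1 = 13·1 = 13.
  V_q(n, t) = 1 + 13 = 14.
Step 2: q^n = 2^13 = 8192.
Step 3: Hamming bound ⌊q^n / V_q(n,t)⌋ = ⌊8192/14⌋ = 585.
Step 4: Compare |C| = 195 to 585: satisfied.
The claimed |C| lies below the Hamming bound.


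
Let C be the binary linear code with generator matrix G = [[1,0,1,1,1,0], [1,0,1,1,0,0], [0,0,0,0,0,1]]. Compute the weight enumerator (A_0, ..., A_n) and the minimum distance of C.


Weight distribution: A_0 = 1, A_1 = 2, A_2 = 1, A_3 = 1, A_4 = 2, A_5 = 1. Minimum distance d = 1.

Enumerate all 2^3 = 8 messages m ∈ F_2^3.
For each, compute codeword c = mG in F_2^6, then tally its weight.
  m = 000 → c = 000000, weight = 0.
  m = 100 → c = 101110, weight = 4.
  m = 010 → c = 101100, weight = 3.
  m = 110 → c = 000010, weight = 1.
  m = 001 → c = 000001, weight = 1.
  m = 101 → c = 101111, weight = 5.
  m = 011 → c = 101101, weight = 4.
  m = 111 → c = 000011, weight = 2.
Tally weights:
  weight 0: 1 codewords.
  weight 1: 2 codewords.
  weight 2: 1 codewords.
  weight 3: 1 codewords.
  weight 4: 2 codewords.
  weight 5: 1 codewords.
Minimum distance d = smallest w > 0 with A_w > 0 = 1.
Sanity: Σ A_w = 8 = 2^3 = 8 ✓.


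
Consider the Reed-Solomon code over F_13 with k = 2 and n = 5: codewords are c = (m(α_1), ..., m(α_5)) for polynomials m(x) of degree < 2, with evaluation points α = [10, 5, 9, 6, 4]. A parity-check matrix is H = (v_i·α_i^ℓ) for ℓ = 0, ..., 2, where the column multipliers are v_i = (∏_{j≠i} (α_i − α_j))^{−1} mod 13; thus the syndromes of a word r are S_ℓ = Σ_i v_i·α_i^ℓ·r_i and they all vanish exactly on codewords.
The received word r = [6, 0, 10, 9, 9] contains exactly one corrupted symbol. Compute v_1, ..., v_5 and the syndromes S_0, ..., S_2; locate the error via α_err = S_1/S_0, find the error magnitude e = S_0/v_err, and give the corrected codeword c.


S = (12, 9, 10), error at position 5, error magnitude e = 5, c = [6, 0, 10, 9, 4].

Step 1: column multipliers v_i = (∏_{j≠i}(α_i − α_j))^{−1} mod 13.
  i = 1 (α = 10): (10−5)(10−9)(10−6)(10−4) = 5·1·4·6 = 120 ≡ 3, so v_1 = 3^{−1} = 9 (mod 13).
  i = 2 (α = 5): (5−10)(5−9)(5−6)(5−4) = (−5)·(−4)·(−1)·1 = −20 ≡ 6, so v_2 = 6^{−1} = 11 (mod 13).
  i = 3 (α = 9): (9−10)(9−5)(9−6)(9−4) = (−1)·4·3·5 = −60 ≡ 5, so v_3 = 5^{−1} = 8 (mod 13).
  i = 4 (α = 6): (6−10)(6−5)(6−9)(6−4) = (−4)·1·(−3)·2 = 24 ≡ 11, so v_4 = 11^{−1} = 6 (mod 13).
  i = 5 (α = 4): (4−10)(4−5)(4−9)(4−6) = (−6)·(−1)·(−5)·(−2) = 60 ≡ 8, so v_5 = 8^{−1} = 5 (mod 13).
  v = [9, 11, 8, 6, 5].
Step 2: syndromes of r = [6, 0, 10, 9, 9] (all sums mod 13).
  S_0 = Σ v_i r_i = 9·6 + 11·0 + 8·10 + 6·9 + 5·9 = 233 ≡ 12.
  S_1 = Σ v_i α_i r_i = 9·10·6 + 11·5·0 + 8·9·10 + 6·6·9 + 5·4·9 = 1764 ≡ 9.
  α_i^2 mod 13 = [9, 12, 3, 10, 3].
  S_2 = Σ v_i α_i^2 r_i = 9·9·6 + 11·12·0 + 8·3·10 + 6·10·9 + 5·3·9 = 1401 ≡ 10.
  S = (12, 9, 10) ≠ 0, so r is not a codeword (an error is present).
Step 3: locate the error. For a single error e at position i, S_ℓ = v_i·e·α_i^ℓ, so α_err = S_1/S_0.
  S_0^{−1} = 12^{−1} = 12 (mod 13), so α_err = 9·12 = 108 ≡ 4 = α_5. Error position i = 5.
  Consistency check: S_2/S_1 = 10·3 = 30 ≡ 4 = α_err ✓ (single-error assumption holds).
Step 4: error magnitude e = S_0/v_5 = S_0·∏_{j≠5}(α_5 − α_j) = 12·8 = 96 ≡ 5 (mod 13).
Step 5: correct position 5: c_5 = r_5 − e = 9 − 5 ≡ 4 (mod 13). Hence c = [6, 0, 10, 9, 4].
  Check: interpolating c through the α_i gives m(x) = 7 + 9·x (degree < 2) with m(α_i) = c_i for every i, so c is indeed a codeword.


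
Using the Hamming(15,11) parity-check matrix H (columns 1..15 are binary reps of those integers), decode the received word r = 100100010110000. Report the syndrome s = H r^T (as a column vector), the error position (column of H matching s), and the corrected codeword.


s = (1, 1, 0, 0)^T, error position = 12, corrected codeword c = 100100010111000

Compute s = H r^T mod 2 one row at a time:
  s_1 = 1 + 0 + 1 + 1 + 0 + 0 + 0 + 0 = 3 ≡ 1 (mod 2).
  s_2 = 1 + 0 + 0 + 0 + 0 + 0 + 0 + 0 = 1 ≡ 1 (mod 2).
  s_3 = 0 + 0 + 0 + 0 + 1 + 1 + 0 + 0 = 2 ≡ 0 (mod 2).
  s_4 = 1 + 0 + 0 + 0 + 0 + 1 + 0 + 0 = 2 ≡ 0 (mod 2).
s = (1, 1, 0, 0)^T — this equals column 12 of H (binary 1100), so error is at position 12.
Correct: flip bit 12 of r = 100100010110000 to get c = 100100010111000.


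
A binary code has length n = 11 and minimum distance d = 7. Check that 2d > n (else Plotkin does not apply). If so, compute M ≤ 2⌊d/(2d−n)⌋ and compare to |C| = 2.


Plotkin bound M ≤ 4; given |C| = 2 ≤ bound (satisfied).

Check applicability: 2d = 14, n = 11.
2d − n = 3 > 0, so Plotkin applies.
Compute d/(2d−n) = 7/3 ≈ 2.3333.
⌊d/(2d−n)⌋ = 2.
Plotkin bound: M ≤ 2·2 = 4.
Given |C| = 2, check: satisfied.
This |C| is below the Plotkin bound.


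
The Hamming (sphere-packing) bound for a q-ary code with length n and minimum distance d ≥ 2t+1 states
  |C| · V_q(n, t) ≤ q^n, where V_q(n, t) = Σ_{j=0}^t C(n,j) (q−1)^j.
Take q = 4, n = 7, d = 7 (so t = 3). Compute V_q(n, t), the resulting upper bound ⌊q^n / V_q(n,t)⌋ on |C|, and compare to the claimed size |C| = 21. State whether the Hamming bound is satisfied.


V_q(n, t) = 1156, q^n = 16384, Hamming bound = 14, |C| = 21 > bound (violated).

Step 1: Compute V_q(n, t) = Σ_{j=0}^3 C(n, j) (q−1)^j.
  j = 0: C(7,0)·(3)^0 = 1·1 = 1.
  j = 1: C(7,1)·(3)^1 = 7·3 = 21.
  j = 2: C(7,2)·(3)^2 = 21·9 = 189.
  j = 3: C(7,3)·(3)^3 = 35·27 = 945.
  V_q(n, t) = 1 + 21 + 189 + 945 = 1156.
Step 2: q^n = 4^7 = 16384.
Step 3: Hamming bound ⌊q^n / V_q(n,t)⌋ = ⌊16384/1156⌋ = 14.
Step 4: Compare |C| = 21 to 14: violated.
The claimed |C| lies above the Hamming bound, so no 4-ary code of length 7 with d ≥ 7 can have 21 codewords.


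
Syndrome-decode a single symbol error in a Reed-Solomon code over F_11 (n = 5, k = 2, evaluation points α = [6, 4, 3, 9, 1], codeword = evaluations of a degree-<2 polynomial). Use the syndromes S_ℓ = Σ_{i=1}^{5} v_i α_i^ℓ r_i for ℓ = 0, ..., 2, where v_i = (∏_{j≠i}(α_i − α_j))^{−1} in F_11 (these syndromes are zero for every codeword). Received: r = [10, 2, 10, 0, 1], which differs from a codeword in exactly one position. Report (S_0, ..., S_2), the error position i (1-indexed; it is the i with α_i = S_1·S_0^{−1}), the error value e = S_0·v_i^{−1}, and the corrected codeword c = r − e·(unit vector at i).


S = (7, 10, 8), error at position 3, error magnitude e = 1, c = [10, 2, 9, 0, 1].

Step 1: column multipliers v_i = (∏_{j≠i}(α_i − α_j))^{−1} mod 11.
  i = 1 (α = 6): (6−4)(6−3)(6−9)(6−1) = 2·3·(−3)·5 = −90 ≡ 9, so v_1 = 9^{−1} = 5 (mod 11).
  i = 2 (α = 4): (4−6)(4−3)(4−9)(4−1) = (−2)·1·(−5)·3 = 30 ≡ 8, so v_2 = 8^{−1} = 7 (mod 11).
  i = 3 (α = 3): (3−6)(3−4)(3−9)(3−1) = (−3)·(−1)·(−6)·2 = −36 ≡ 8, so v_3 = 8^{−1} = 7 (mod 11).
  i = 4 (α = 9): (9−6)(9−4)(9−3)(9−1) = 3·5·6·8 = 720 ≡ 5, so v_4 = 5^{−1} = 9 (mod 11).
  i = 5 (α = 1): (1−6)(1−4)(1−3)(1−9) = (−5)·(−3)·(−2)·(−8) = 240 ≡ 9, so v_5 = 9^{−1} = 5 (mod 11).
  v = [5, 7, 7, 9, 5].
Step 2: syndromes of r = [10, 2, 10, 0, 1] (all sums mod 11).
  S_0 = Σ v_i r_i = 5·10 + 7·2 + 7·10 + 9·0 + 5·1 = 139 ≡ 7.
  S_1 = Σ v_i α_i r_i = 5·6·10 + 7·4·2 + 7·3·10 + 9·9·0 + 5·1·1 = 571 ≡ 10.
  α_i^2 mod 11 = [3, 5, 9, 4, 1].
  S_2 = Σ v_i α_i^2 r_i = 5·3·10 + 7·5·2 + 7·9·10 + 9·4·0 + 5·1·1 = 855 ≡ 8.
  S = (7, 10, 8) ≠ 0, so r is not a codeword (an error is present).
Step 3: locate the error. For a single error e at position i, S_ℓ = v_i·e·α_i^ℓ, so α_err = S_1/S_0.
  S_0^{−1} = 7^{−1} = 8 (mod 11), so α_err = 10·8 = 80 ≡ 3 = α_3. Error position i = 3.
  Consistency check: S_2/S_1 = 8·10 = 80 ≡ 3 = α_err ✓ (single-error assumption holds).
Step 4: error magnitude e = S_0/v_3 = S_0·∏_{j≠3}(α_3 − α_j) = 7·8 = 56 ≡ 1 (mod 11).
Step 5: correct position 3: c_3 = r_3 − e = 10 − 1 ≡ 9 (mod 11). Hence c = [10, 2, 9, 0, 1].
  Check: interpolating c through the α_i gives m(x) = 8 + 4·x (degree < 2) with m(α_i) = c_i for every i, so c is indeed a codeword.


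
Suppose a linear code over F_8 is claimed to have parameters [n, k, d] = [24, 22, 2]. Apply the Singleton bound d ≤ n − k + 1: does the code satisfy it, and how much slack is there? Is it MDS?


Singleton RHS = n − k + 1 = 3, slack = 1, bound satisfied, not MDS.

Singleton bound: d ≤ n − k + 1.
Here n = 24, k = 22, so n − k + 1 = 3.
Given d = 2, check d ≤ 3: YES.
Slack = (n − k + 1) − d = 1.
The code is NOT MDS (slack = 1 > 0).
Description: the claimed parameters are [24, 22, 2]_8; such a code would be non-MDS.


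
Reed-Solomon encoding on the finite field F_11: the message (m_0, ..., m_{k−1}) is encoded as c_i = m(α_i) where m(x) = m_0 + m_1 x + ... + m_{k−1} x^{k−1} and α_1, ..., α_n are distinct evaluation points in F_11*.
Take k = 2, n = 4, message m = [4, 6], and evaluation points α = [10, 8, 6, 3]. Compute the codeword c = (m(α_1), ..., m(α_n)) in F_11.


c = [9, 8, 7, 0]

Message polynomial: m(x) = 4 + 6·x (mod 11).
For each evaluation point α_i, compute m(α_i) mod 11:
  α_1 = 10: Horner steps 6 → 9, so m(10) = 9.
  α_2 = 8: Horner steps 6 → 8, so m(8) = 8.
  α_3 = 6: Horner steps 6 → 7, so m(6) = 7.
  α_4 = 3: Horner steps 6 → 0, so m(3) = 0.
Codeword c = [9, 8, 7, 0] ∈ F_11^4.


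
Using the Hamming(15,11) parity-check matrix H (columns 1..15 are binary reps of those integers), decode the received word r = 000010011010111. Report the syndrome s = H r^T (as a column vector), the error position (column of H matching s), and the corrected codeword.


s = (0, 0, 1, 1)^T, error position = 3, corrected codeword c = 001010011010111

Compute s = H r^T mod 2 one row at a time:
  s_1 = 1 + 1 + 0 + 1 + 0 + 1 + 1 + 1 = 6 ≡ 0 (mod 2).
  s_2 = 0 + 1 + 0 + 0 + 0 + 1 + 1 + 1 = 4 ≡ 0 (mod 2).
  s_3 = 0 + 0 + 0 + 0 + 0 + 1 + 1 + 1 = 3 ≡ 1 (mod 2).
  s_4 = 0 + 0 + 1 + 0 + 1 + 1 + 1 + 1 = 5 ≡ 1 (mod 2).
s = (0, 0, 1, 1)^T — this equals column 3 of H (binary 0011), so error is at position 3.
Correct: flip bit 3 of r = 000010011010111 to get c = 001010011010111.


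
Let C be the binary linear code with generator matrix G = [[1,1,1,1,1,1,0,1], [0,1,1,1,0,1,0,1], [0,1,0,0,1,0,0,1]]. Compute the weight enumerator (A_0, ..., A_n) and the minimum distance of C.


Weight distribution: A_0 = 1, A_2 = 1, A_3 = 2, A_4 = 2, A_5 = 1, A_7 = 1. Minimum distance d = 2.

Enumerate all 2^3 = 8 messages m ∈ F_2^3.
For each, compute codeword c = mG in F_2^8, then tally its weight.
  m = 000 → c = 00000000, weight = 0.
  m = 100 → c = 11111101, weight = 7.
  m = 010 → c = 01110101, weight = 5.
  m = 110 → c = 10001000, weight = 2.
  m = 001 → c = 01001001, weight = 3.
  m = 101 → c = 10110100, weight = 4.
  m = 011 → c = 00111100, weight = 4.
  m = 111 → c = 11000001, weight = 3.
Tally weights:
  weight 0: 1 codewords.
  weight 2: 1 codewords.
  weight 3: 2 codewords.
  weight 4: 2 codewords.
  weight 5: 1 codewords.
  weight 7: 1 codewords.
Minimum distance d = smallest w > 0 with A_w > 0 = 2.
Sanity: Σ A_w = 8 = 2^3 = 8 ✓.


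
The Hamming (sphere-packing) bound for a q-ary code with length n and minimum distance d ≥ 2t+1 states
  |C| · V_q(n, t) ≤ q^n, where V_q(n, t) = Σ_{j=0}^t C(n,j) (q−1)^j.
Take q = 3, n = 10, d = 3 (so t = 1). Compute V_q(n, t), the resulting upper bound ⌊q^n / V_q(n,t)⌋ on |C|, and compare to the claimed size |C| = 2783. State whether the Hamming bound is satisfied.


V_q(n, t) = 21, q^n = 59049, Hamming bound = 2811, |C| = 2783 ≤ bound (satisfied).

Step 1: Compute V_q(n, t) = Σ_{j=0}^1 C(n, j) (q−1)^j.
  j = 0: C(10,0)·(2)^0 = 1·1 = 1.
  j = 1: C(10,1)·(2)^1 = 10·2 = 20.
  V_q(n, t) = 1 + 20 = 21.
Step 2: q^n = 3^10 = 59049.
Step 3: Hamming bound ⌊q^n / V_q(n,t)⌋ = ⌊59049/21⌋ = 2811.
Step 4: Compare |C| = 2783 to 2811: satisfied.
The claimed |C| lies below the Hamming bound.


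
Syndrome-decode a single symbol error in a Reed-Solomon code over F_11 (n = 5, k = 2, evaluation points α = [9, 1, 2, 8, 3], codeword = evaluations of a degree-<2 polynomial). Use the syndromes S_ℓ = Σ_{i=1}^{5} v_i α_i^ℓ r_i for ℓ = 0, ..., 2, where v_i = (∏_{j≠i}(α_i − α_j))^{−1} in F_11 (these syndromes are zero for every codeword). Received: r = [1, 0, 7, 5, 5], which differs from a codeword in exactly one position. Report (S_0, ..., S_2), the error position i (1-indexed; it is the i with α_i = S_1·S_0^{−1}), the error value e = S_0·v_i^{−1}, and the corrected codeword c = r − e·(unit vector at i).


S = (7, 10, 8), error at position 5, error magnitude e = 2, c = [1, 0, 7, 5, 3].

Step 1: column multipliers v_i = (∏_{j≠i}(α_i − α_j))^{−1} mod 11.
  i = 1 (α = 9): (9−1)(9−2)(9−8)(9−3) = 8·7·1·6 = 336 ≡ 6, so v_1 = 6^{−1} = 2 (mod 11).
  i = 2 (α = 1): (1−9)(1−2)(1−8)(1−3) = (−8)·(−1)·(−7)·(−2) = 112 ≡ 2, so v_2 = 2^{−1} = 6 (mod 11).
  i = 3 (α = 2): (2−9)(2−1)(2−8)(2−3) = (−7)·1·(−6)·(−1) = −42 ≡ 2, so v_3 = 2^{−1} = 6 (mod 11).
  i = 4 (α = 8): (8−9)(8−1)(8−2)(8−3) = (−1)·7·6·5 = −210 ≡ 10, so v_4 = 10^{−1} = 10 (mod 11).
  i = 5 (α = 3): (3−9)(3−1)(3−2)(3−8) = (−6)·2·1·(−5) = 60 ≡ 5, so v_5 = 5^{−1} = 9 (mod 11).
  v = [2, 6, 6, 10, 9].
Step 2: syndromes of r = [1, 0, 7, 5, 5] (all sums mod 11).
  S_0 = Σ v_i r_i = 2·1 + 6·0 + 6·7 + 10·5 + 9·5 = 139 ≡ 7.
  S_1 = Σ v_i α_i r_i = 2·9·1 + 6·1·0 + 6·2·7 + 10·8·5 + 9·3·5 = 637 ≡ 10.
  α_i^2 mod 11 = [4, 1, 4, 9, 9].
  S_2 = Σ v_i α_i^2 r_i = 2·4·1 + 6·1·0 + 6·4·7 + 10·9·5 + 9·9·5 = 1031 ≡ 8.
  S = (7, 10, 8) ≠ 0, so r is not a codeword (an error is present).
Step 3: locate the error. For a single error e at position i, S_ℓ = v_i·e·α_i^ℓ, so α_err = S_1/S_0.
  S_0^{−1} = 7^{−1} = 8 (mod 11), so α_err = 10·8 = 80 ≡ 3 = α_5. Error position i = 5.
  Consistency check: S_2/S_1 = 8·10 = 80 ≡ 3 = α_err ✓ (single-error assumption holds).
Step 4: error magnitude e = S_0/v_5 = S_0·∏_{j≠5}(α_5 − α_j) = 7·5 = 35 ≡ 2 (mod 11).
Step 5: correct position 5: c_5 = r_5 − e = 5 − 2 ≡ 3 (mod 11). Hence c = [1, 0, 7, 5, 3].
  Check: interpolating c through the α_i gives m(x) = 4 + 7·x (degree < 2) with m(α_i) = c_i for every i, so c is indeed a codeword.


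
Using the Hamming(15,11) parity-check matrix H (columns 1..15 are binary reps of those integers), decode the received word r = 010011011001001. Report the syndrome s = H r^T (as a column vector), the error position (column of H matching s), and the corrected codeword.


s = (0, 0, 1, 1)^T, error position = 3, corrected codeword c = 011011011001001

Compute s = H r^T mod 2 one row at a time:
  s_1 = 1 + 1 + 0 + 0 + 1 + 0 + 0 + 1 = 4 ≡ 0 (mod 2).
  s_2 = 0 + 1 + 1 + 0 + 1 + 0 + 0 + 1 = 4 ≡ 0 (mod 2).
  s_3 = 1 + 0 + 1 + 0 + 0 + 0 + 0 + 1 = 3 ≡ 1 (mod 2).
  s_4 = 0 + 0 + 1 + 0 + 1 + 0 + 0 + 1 = 3 ≡ 1 (mod 2).
s = (0, 0, 1, 1)^T — this equals column 3 of H (binary 0011), so error is at position 3.
Correct: flip bit 3 of r = 010011011001001 to get c = 011011011001001.


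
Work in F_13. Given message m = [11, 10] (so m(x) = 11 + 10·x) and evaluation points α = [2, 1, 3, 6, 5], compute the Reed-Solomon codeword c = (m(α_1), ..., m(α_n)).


c = [5, 8, 2, 6, 9]

Message polynomial: m(x) = 11 + 10·x (mod 13).
For each evaluation point α_i, compute m(α_i) mod 13:
  α_1 = 2: Horner steps 10 → 5, so m(2) = 5.
  α_2 = 1: Horner steps 10 → 8, so m(1) = 8.
  α_3 = 3: Horner steps 10 → 2, so m(3) = 2.
  α_4 = 6: Horner steps 10 → 6, so m(6) = 6.
  α_5 = 5: Horner steps 10 → 9, so m(5) = 9.
Codeword c = [5, 8, 2, 6, 9] ∈ F_13^5.


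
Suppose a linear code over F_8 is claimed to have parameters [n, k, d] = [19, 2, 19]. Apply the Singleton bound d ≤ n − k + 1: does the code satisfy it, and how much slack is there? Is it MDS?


Singleton RHS = n − k + 1 = 18, slack = -1, bound violated (no such code; not MDS).

Singleton bound: d ≤ n − k + 1.
Here n = 19, k = 2, so n − k + 1 = 18.
Given d = 19, check d ≤ 18: NO.
Slack = (n − k + 1) − d = -1.
The slack is negative: d = 19 exceeds n − k + 1 = 18 by 1, so the Singleton bound is violated and no linear [19, 2, 19]_8 code can exist. In particular it is not MDS (MDS requires d = n − k + 1 exactly).
Description: the claimed parameters are [19, 2, 19]_8; such a code would be impossible (violates the Singleton bound).


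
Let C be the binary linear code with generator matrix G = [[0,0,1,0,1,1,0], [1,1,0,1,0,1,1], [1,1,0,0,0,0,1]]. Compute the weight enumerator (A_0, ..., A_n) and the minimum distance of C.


Weight distribution: A_0 = 1, A_2 = 1, A_3 = 3, A_5 = 1, A_6 = 2. Minimum distance d = 2.

Enumerate all 2^3 = 8 messages m ∈ F_2^3.
For each, compute codeword c = mG in F_2^7, then tally its weight.
  m = 000 → c = 0000000, weight = 0.
  m = 100 → c = 0010110, weight = 3.
  m = 010 → c = 1101011, weight = 5.
  m = 110 → c = 1111101, weight = 6.
  m = 001 → c = 1100001, weight = 3.
  m = 101 → c = 1110111, weight = 6.
  m = 011 → c = 0001010, weight = 2.
  m = 111 → c = 0011100, weight = 3.
Tally weights:
  weight 0: 1 codewords.
  weight 2: 1 codewords.
  weight 3: 3 codewords.
  weight 5: 1 codewords.
  weight 6: 2 codewords.
Minimum distance d = smallest w > 0 with A_w > 0 = 2.
Sanity: Σ A_w = 8 = 2^3 = 8 ✓.


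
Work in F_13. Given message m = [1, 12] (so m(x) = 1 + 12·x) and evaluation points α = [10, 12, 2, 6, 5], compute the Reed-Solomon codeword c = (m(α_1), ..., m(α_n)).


c = [4, 2, 12, 8, 9]

Message polynomial: m(x) = 1 + 12·x (mod 13).
For each evaluation point α_i, compute m(α_i) mod 13:
  α_1 = 10: Horner steps 12 → 4, so m(10) = 4.
  α_2 = 12: Horner steps 12 → 2, so m(12) = 2.
  α_3 = 2: Horner steps 12 → 12, so m(2) = 12.
  α_4 = 6: Horner steps 12 → 8, so m(6) = 8.
  α_5 = 5: Horner steps 12 → 9, so m(5) = 9.
Codeword c = [4, 2, 12, 8, 9] ∈ F_13^5.


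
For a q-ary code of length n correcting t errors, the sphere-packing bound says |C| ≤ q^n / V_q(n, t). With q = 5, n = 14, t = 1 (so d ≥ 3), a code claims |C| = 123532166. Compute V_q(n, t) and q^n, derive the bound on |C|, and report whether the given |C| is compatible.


V_q(n, t) = 57, q^n = 6103515625, Hamming bound = 107079221, |C| = 123532166 > bound (violated).

Step 1: Compute V_q(n, t) = Σ_{j=0}^1 C(n, j) (q−1)^j.
  j = 0: C(14,0)·(4)^0 = 1·1 = 1.
  j = 1: C(14,1)·(4)^1 = 14·4 = 56.
  V_q(n, t) = 1 + 56 = 57.
Step 2: q^n = 5^14 = 6103515625.
Step 3: Hamming bound ⌊q^n / V_q(n,t)⌋ = ⌊6103515625/57⌋ = 107079221.
Step 4: Compare |C| = 123532166 to 107079221: violated.
The claimed |C| lies above the Hamming bound, so no 5-ary code of length 14 with d ≥ 3 can have 123532166 codewords.


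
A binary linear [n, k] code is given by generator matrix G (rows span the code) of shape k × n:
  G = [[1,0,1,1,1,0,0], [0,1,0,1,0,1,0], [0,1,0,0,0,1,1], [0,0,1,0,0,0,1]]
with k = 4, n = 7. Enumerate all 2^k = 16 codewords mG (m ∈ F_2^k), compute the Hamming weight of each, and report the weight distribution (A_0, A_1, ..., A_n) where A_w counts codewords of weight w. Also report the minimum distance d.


Weight distribution: A_0 = 1, A_2 = 4, A_3 = 3, A_4 = 3, A_5 = 4, A_7 = 1. Minimum distance d = 2.

Enumerate all 2^4 = 16 messages m ∈ F_2^4.
For each, compute codeword c = mG in F_2^7, then tally its weight.
  m = 0000 → c = 0000000, weight = 0.
  m = 1000 → c = 1011100, weight = 4.
  m = 0100 → c = 0101010, weight = 3.
  m = 1100 → c = 1110110, weight = 5.
  m = 0010 → c = 0100011, weight = 3.
  m = 1010 → c = 1111111, weight = 7.
  m = 0110 → c = 0001001, weight = 2.
  m = 1110 → c = 1010101, weight = 4.
  m = 0001 → c = 0010001, weight = 2.
  m = 1001 → c = 1001101, weight = 4.
  m = 0101 → c = 0111011, weight = 5.
  m = 1101 → c = 1100111, weight = 5.
  m = 0011 → c = 0110010, weight = 3.
  m = 1011 → c = 1101110, weight = 5.
  m = 0111 → c = 0011000, weight = 2.
  m = 1111 → c = 1000100, weight = 2.
Tally weights:
  weight 0: 1 codewords.
  weight 2: 4 codewords.
  weight 3: 3 codewords.
  weight 4: 3 codewords.
  weight 5: 4 codewords.
  weight 7: 1 codewords.
Minimum distance d = smallest w > 0 with A_w > 0 = 2.
Sanity: Σ A_w = 16 = 2^4 = 16 ✓.


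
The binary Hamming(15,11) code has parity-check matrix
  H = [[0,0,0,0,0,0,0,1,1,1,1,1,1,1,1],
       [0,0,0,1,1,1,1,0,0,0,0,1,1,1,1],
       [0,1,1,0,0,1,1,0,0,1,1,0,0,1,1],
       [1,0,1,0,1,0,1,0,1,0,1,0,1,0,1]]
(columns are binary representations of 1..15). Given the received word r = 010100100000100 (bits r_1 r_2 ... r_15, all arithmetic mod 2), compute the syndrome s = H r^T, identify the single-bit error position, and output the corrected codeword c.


s = (1, 1, 0, 0)^T, error position = 12, corrected codeword c = 010100100001100

Compute s = H r^T mod 2 one row at a time:
  s_1 = 0 + 0 + 0 + 0 + 0 + 1 + 0 + 0 = 1 ≡ 1 (mod 2).
  s_2 = 1 + 0 + 0 + 1 + 0 + 1 + 0 + 0 = 3 ≡ 1 (mod 2).
  s_3 = 1 + 0 + 0 + 1 + 0 + 0 + 0 + 0 = 2 ≡ 0 (mod 2).
  s_4 = 0 + 0 + 0 + 1 + 0 + 0 + 1 + 0 = 2 ≡ 0 (mod 2).
s = (1, 1, 0, 0)^T — this equals column 12 of H (binary 1100), so error is at position 12.
Correct: flip bit 12 of r = 010100100000100 to get c = 010100100001100.
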